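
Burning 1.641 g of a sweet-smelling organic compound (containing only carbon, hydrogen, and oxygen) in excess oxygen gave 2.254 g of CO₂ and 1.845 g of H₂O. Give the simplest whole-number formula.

CH4O

mol C = 2.254 g CO₂ ÷ 44.009 g/mol = 0.051217 mol
mol H = 2 × 1.845 g H₂O ÷ 18.015 g/mol = 0.20483 mol
mass O = 1.641 − (0.61516 + 0.20647) = 0.81937 g → mol O = 0.81937 ÷ 15.999 = 0.051214 mol
Divide by the smallest (0.051214 mol): C 1.000, H 4.000, O 1.000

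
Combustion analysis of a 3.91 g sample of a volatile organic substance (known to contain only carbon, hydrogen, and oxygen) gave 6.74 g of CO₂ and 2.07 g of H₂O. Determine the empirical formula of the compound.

C4H6O3

mol C = 6.74 g CO₂ ÷ 44.009 g/mol = 0.1532 mol
mol H = 2 × 2.07 g H₂O ÷ 18.015 g/mol = 0.2298 mol
mass O = 3.91 − (1.839 + 0.2316) = 1.839 g → mol O = 1.839 ÷ 15.999 = 0.1149 mol
Divide by the smallest (0.1149 mol): C 1.332, H 1.999, O 1.000
Multiplying each by 3 gives whole numbers: C 4.00, H 6.00, O 3.00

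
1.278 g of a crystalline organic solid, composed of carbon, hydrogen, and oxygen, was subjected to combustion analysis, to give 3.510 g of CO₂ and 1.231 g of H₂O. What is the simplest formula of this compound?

C7H12O

mol C = 3.510 g CO₂ ÷ 44.009 g/mol = 0.079756 mol
mol H = 2 × 1.231 g H₂O ÷ 18.015 g/mol = 0.13666 mol
mass O = 1.278 − (0.95795 + 0.13776) = 0.18229 g → mol O = 0.18229 ÷ 15.999 = 0.011394 mol
Divide by the smallest (0.011394 mol): C 7.000, H 11.995, O 1.000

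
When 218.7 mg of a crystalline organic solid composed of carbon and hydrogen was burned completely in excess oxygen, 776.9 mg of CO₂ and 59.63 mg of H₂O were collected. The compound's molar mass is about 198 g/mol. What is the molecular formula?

C16H6

mol C = 0.7769 g CO₂ ÷ 44.009 g/mol = 0.017653 mol
mol H = 2 × 0.05963 g H₂O ÷ 18.015 g/mol = 0.0066200 mol
Divide by the smallest (0.0066200 mol): C 2.667, H 1.000
Multiplying each by 3 gives whole numbers: C 8.00, H 3.00
Empirical formula: C8H3
Empirical-formula mass = 99.11 g/mol; 198 ÷ 99.11 ≈ 2, so the molecular formula is C16H6.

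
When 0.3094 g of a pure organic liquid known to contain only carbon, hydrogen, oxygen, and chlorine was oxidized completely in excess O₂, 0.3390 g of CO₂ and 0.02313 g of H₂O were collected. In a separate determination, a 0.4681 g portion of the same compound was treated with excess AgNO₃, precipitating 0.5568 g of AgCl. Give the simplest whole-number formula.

C3HClO3

mol C = 0.3390 g CO₂ ÷ 44.009 g/mol = 0.0077030 mol
mol H = 2 × 0.02313 g H₂O ÷ 18.015 g/mol = 0.0025679 mol
From the AgCl data: mol Cl per gram of compound = (0.5568 ÷ 143.318) ÷ 0.4681 = 0.0082997 mol/g, so in the 0.3094 g combustion sample mol Cl = 0.0025679 mol
mass O = 0.3094 − (0.092520 + 0.0025884 + 0.091032) = 0.12326 g → mol O = 0.12326 ÷ 15.999 = 0.0077042 mol
Divide by the smallest (0.0025679 mol): C 3.000, H 1.000, Cl 1.000, O 3.000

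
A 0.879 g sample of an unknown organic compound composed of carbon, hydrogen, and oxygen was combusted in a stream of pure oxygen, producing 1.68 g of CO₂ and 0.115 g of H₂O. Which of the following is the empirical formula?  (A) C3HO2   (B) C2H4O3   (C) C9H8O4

(A) C3HO2

mol C = 1.68 g CO₂ ÷ 44.009 g/mol = 0.03817 mol
mol H = 2 × 0.115 g H₂O ÷ 18.015 g/mol = 0.01277 mol
mass O = 0.879 − (0.4585 + 0.01287) = 0.4076 g → mol O = 0.4076 ÷ 15.999 = 0.02548 mol
Divide by the smallest (0.01277 mol): C 2.990, H 1.000, O 1.996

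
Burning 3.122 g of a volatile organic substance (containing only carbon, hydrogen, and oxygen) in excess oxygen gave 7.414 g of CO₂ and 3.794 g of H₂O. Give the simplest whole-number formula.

C4H10O

mol C = 7.414 g CO₂ ÷ 44.009 g/mol = 0.16847 mol
mol H = 2 × 3.794 g H₂O ÷ 18.015 g/mol = 0.42120 mol
mass O = 3.122 − (2.0234 + 0.42457) = 0.67399 g → mol O = 0.67399 ÷ 15.999 = 0.042127 mol
Divide by the smallest (0.042127 mol): C 3.999, H 9.999, O 1.000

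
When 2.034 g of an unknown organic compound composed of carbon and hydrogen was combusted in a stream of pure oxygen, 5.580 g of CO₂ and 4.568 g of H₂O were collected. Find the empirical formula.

mol C = 5.580 g CO₂ ÷ 44.009 g/mol = 0.12679 mol
mol H = 2 × 4.568 g H₂O ÷ 18.015 g/mol = 0.50713 mol
Divide by the smallest (0.12679 mol): C 1.000, H 4.000

CH4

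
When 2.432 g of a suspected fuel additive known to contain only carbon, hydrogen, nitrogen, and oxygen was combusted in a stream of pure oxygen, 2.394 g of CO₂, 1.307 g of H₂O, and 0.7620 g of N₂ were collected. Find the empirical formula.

C3H8N3O3

mol C = 2.394 g CO₂ ÷ 44.009 g/mol = 0.054398 mol
mol H = 2 × 1.307 g H₂O ÷ 18.015 g/mol = 0.14510 mol
mol N = 2 × 0.7620 g N₂ ÷ 28.014 g/mol = 0.054401 mol
mass O = 2.432 − (0.65337 + 0.14626 + 0.76200) = 0.87036 g → mol O = 0.87036 ÷ 15.999 = 0.054401 mol
Divide by the smallest (0.054398 mol): C 1.000, H 2.667, N 1.000, O 1.000
Multiplying each by 3 gives whole numbers: C 3.00, H 8.00, N 3.00, O 3.00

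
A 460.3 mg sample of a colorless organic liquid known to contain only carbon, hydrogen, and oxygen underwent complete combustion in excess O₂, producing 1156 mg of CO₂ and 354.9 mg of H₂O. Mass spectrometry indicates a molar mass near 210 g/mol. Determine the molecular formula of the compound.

mol C = 1.156 g CO₂ ÷ 44.009 g/mol = 0.026267 mol
mol H = 2 × 0.3549 g H₂O ÷ 18.015 g/mol = 0.039400 mol
mass O = 0.4603 − (0.31550 + 0.039716) = 0.10509 g → mol O = 0.10509 ÷ 15.999 = 0.0065684 mol
Divide by the smallest (0.0065684 mol): C 3.999, H 5.999, O 1.000
Empirical formula: C4H6O
Empirical-formula mass = 70.09 g/mol; 210 ÷ 70.09 ≈ 3, so the molecular formula is C12H18O3.

C12H18O3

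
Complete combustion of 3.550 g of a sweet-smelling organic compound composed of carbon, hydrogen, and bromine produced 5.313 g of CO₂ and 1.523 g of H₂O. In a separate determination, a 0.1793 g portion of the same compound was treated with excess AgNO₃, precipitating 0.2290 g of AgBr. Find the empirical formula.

mol C = 5.313 g CO₂ ÷ 44.009 g/mol = 0.12073 mol
mol H = 2 × 1.523 g H₂O ÷ 18.015 g/mol = 0.16908 mol
From the AgBr data: mol Br per gram of compound = (0.2290 ÷ 187.772) ÷ 0.1793 = 0.0068018 mol/g, so in the 3.550 g combustion sample mol Br = 0.024146 mol
Divide by the smallest (0.024146 mol): C 5.000, H 7.002, Br 1.000

C5H7Br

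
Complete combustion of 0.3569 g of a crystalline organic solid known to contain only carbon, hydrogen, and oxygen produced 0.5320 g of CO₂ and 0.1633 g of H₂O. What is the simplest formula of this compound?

mol C = 0.5320 g CO₂ ÷ 44.009 g/mol = 0.012088 mol
mol H = 2 × 0.1633 g H₂O ÷ 18.015 g/mol = 0.018129 mol
mass O = 0.3569 − (0.14519 + 0.018274) = 0.19343 g → mol O = 0.19343 ÷ 15.999 = 0.012090 mol
Divide by the smallest (0.012088 mol): C 1.000, H 1.500, O 1.000
Multiplying each by 2 gives whole numbers: C 2.00, H 3.00, O 2.00

C2H3O2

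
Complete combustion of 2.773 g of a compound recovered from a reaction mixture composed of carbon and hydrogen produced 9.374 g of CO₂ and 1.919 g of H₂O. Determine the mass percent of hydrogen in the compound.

7.74%

mol C = 9.374 g CO₂ ÷ 44.009 g/mol = 0.21300 mol
mol H = 2 × 1.919 g H₂O ÷ 18.015 g/mol = 0.21304 mol
mass % H = 0.21475 g ÷ 2.773 g × 100%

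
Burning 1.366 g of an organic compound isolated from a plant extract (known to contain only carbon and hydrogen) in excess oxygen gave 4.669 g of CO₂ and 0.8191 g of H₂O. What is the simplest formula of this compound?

C7H6

mol C = 4.669 g CO₂ ÷ 44.009 g/mol = 0.10609 mol
mol H = 2 × 0.8191 g H₂O ÷ 18.015 g/mol = 0.090935 mol
Divide by the smallest (0.090935 mol): C 1.167, H 1.000
Multiplying each by 6 gives whole numbers: C 7.00, H 6.00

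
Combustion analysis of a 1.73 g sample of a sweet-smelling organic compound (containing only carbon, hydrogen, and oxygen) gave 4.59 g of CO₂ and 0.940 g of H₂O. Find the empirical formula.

C9H9O2

mol C = 4.59 g CO₂ ÷ 44.009 g/mol = 0.1043 mol
mol H = 2 × 0.940 g H₂O ÷ 18.015 g/mol = 0.1044 mol
mass O = 1.73 − (1.253 + 0.1052) = 0.3721 g → mol O = 0.3721 ÷ 15.999 = 0.02326 mol
Divide by the smallest (0.02326 mol): C 4.484, H 4.487, O 1.000
Multiplying each by 2 gives whole numbers: C 8.97, H 8.97, O 2.00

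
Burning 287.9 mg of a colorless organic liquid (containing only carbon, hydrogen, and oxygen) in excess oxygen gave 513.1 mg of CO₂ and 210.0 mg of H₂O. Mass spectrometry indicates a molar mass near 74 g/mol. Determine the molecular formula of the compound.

C3H6O2

mol C = 0.5131 g CO₂ ÷ 44.009 g/mol = 0.011659 mol
mol H = 2 × 0.2100 g H₂O ÷ 18.015 g/mol = 0.023314 mol
mass O = 0.2879 − (0.14004 + 0.023500) = 0.12436 g → mol O = 0.12436 ÷ 15.999 = 0.0077732 mol
Divide by the smallest (0.0077732 mol): C 1.500, H 2.999, O 1.000
Multiplying each by 2 gives whole numbers: C 3.00, H 6.00, O 2.00
Empirical formula: C3H6O2
Empirical-formula mass = 74.08 g/mol; 74 ÷ 74.08 ≈ 1, so the molecular formula is C3H6O2.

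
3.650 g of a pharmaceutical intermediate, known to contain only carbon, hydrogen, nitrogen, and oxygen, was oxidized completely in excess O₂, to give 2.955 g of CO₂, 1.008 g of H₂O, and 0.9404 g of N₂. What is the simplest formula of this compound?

C3H5N3O5

mol C = 2.955 g CO₂ ÷ 44.009 g/mol = 0.067145 mol
mol H = 2 × 1.008 g H₂O ÷ 18.015 g/mol = 0.11191 mol
mol N = 2 × 0.9404 g N₂ ÷ 28.014 g/mol = 0.067138 mol
mass O = 3.650 − (0.80648 + 0.11280 + 0.94040) = 1.7903 g → mol O = 1.7903 ÷ 15.999 = 0.11190 mol
Divide by the smallest (0.067138 mol): C 1.000, H 1.667, N 1.000, O 1.667
Multiplying each by 3 gives whole numbers: C 3.00, H 5.00, N 3.00, O 5.00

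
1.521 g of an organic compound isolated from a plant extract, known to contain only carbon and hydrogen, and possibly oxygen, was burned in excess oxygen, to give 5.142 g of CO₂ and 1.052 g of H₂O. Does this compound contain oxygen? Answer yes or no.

no

mol C = 5.142 g CO₂ ÷ 44.009 g/mol = 0.11684 mol
mol H = 2 × 1.052 g H₂O ÷ 18.015 g/mol = 0.11679 mol
C and H together account for 1.5211 g — essentially the entire 1.521 g sample — so the compound contains no oxygen.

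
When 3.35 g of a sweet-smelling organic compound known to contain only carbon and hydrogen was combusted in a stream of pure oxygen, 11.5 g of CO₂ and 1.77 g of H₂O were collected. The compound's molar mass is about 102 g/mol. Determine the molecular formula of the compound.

mol C = 11.5 g CO₂ ÷ 44.009 g/mol = 0.2613 mol
mol H = 2 × 1.77 g H₂O ÷ 18.015 g/mol = 0.1965 mol
Divide by the smallest (0.1965 mol): C 1.330, H 1.000
Multiplying each by 3 gives whole numbers: C 3.99, H 3.00
Empirical formula: C4H3
Empirical-formula mass = 51.07 g/mol; 102 ÷ 51.07 ≈ 2, so the molecular formula is C8H6.

C8H6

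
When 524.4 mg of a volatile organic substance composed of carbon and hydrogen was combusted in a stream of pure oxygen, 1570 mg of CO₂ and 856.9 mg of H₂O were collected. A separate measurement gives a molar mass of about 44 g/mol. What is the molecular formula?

C3H8

mol C = 1.570 g CO₂ ÷ 44.009 g/mol = 0.035675 mol
mol H = 2 × 0.8569 g H₂O ÷ 18.015 g/mol = 0.095132 mol
Divide by the smallest (0.035675 mol): C 1.000, H 2.667
Multiplying each by 3 gives whole numbers: C 3.00, H 8.00
Empirical formula: C3H8
Empirical-formula mass = 44.10 g/mol; 44 ÷ 44.10 ≈ 1, so the molecular formula is C3H8.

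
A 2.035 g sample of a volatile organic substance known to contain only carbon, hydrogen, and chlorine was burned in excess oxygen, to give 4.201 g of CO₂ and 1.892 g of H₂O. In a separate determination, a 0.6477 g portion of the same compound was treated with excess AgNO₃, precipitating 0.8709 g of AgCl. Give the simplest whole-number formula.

mol C = 4.201 g CO₂ ÷ 44.009 g/mol = 0.095458 mol
mol H = 2 × 1.892 g H₂O ÷ 18.015 g/mol = 0.21005 mol
From the AgCl data: mol Cl per gram of compound = (0.8709 ÷ 143.318) ÷ 0.6477 = 0.0093820 mol/g, so in the 2.035 g combustion sample mol Cl = 0.019092 mol
Divide by the smallest (0.019092 mol): C 5.000, H 11.002, Cl 1.000

C5H11Cl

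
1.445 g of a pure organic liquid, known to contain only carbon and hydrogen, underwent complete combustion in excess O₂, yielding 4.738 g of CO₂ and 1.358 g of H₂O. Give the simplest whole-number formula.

mol C = 4.738 g CO₂ ÷ 44.009 g/mol = 0.10766 mol
mol H = 2 × 1.358 g H₂O ÷ 18.015 g/mol = 0.15076 mol
Divide by the smallest (0.10766 mol): C 1.000, H 1.400
Multiplying each by 5 gives whole numbers: C 5.00, H 7.00

C5H7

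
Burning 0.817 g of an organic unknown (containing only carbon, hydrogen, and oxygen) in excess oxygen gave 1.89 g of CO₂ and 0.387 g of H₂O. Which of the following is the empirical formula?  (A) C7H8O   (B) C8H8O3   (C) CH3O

(B) C8H8O3

mol C = 1.89 g CO₂ ÷ 44.009 g/mol = 0.04295 mol
mol H = 2 × 0.387 g H₂O ÷ 18.015 g/mol = 0.04296 mol
mass O = 0.817 − (0.5158 + 0.04331) = 0.2579 g → mol O = 0.2579 ÷ 15.999 = 0.01612 mol
Divide by the smallest (0.01612 mol): C 2.664, H 2.666, O 1.000
Multiplying each by 3 gives whole numbers: C 7.99, H 8.00, O 3.00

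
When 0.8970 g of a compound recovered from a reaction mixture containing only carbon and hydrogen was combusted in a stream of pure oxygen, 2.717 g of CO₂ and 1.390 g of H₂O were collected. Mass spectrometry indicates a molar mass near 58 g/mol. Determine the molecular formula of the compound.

C4H10

mol C = 2.717 g CO₂ ÷ 44.009 g/mol = 0.061737 mol
mol H = 2 × 1.390 g H₂O ÷ 18.015 g/mol = 0.15432 mol
Divide by the smallest (0.061737 mol): C 1.000, H 2.500
Multiplying each by 2 gives whole numbers: C 2.00, H 5.00
Empirical formula: C2H5
Empirical-formula mass = 29.06 g/mol; 58 ÷ 29.06 ≈ 2, so the molecular formula is C4H10.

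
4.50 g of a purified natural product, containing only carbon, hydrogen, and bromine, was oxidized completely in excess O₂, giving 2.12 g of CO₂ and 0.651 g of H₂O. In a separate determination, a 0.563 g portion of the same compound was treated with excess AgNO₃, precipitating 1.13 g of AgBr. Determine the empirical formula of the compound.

mol C = 2.12 g CO₂ ÷ 44.009 g/mol = 0.04817 mol
mol H = 2 × 0.651 g H₂O ÷ 18.015 g/mol = 0.07227 mol
From the AgBr data: mol Br per gram of compound = (1.13 ÷ 187.772) ÷ 0.563 = 0.01069 mol/g, so in the 4.50 g combustion sample mol Br = 0.04810 mol
Divide by the smallest (0.04810 mol): C 1.001, H 1.503, Br 1.000
Multiplying each by 2 gives whole numbers: C 2.00, H 3.01, Br 2.00

C2H3Br2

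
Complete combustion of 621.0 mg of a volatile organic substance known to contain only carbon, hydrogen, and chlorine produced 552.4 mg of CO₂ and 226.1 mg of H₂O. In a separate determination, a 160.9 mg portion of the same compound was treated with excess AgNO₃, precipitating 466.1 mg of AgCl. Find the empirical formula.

CH2Cl

mol C = 0.5524 g CO₂ ÷ 44.009 g/mol = 0.012552 mol
mol H = 2 × 0.2261 g H₂O ÷ 18.015 g/mol = 0.025101 mol
From the AgCl data: mol Cl per gram of compound = (0.4661 ÷ 143.318) ÷ 0.1609 = 0.020213 mol/g, so in the 0.6210 g combustion sample mol Cl = 0.012552 mol
Divide by the smallest (0.012552 mol): C 1.000, H 2.000, Cl 1.000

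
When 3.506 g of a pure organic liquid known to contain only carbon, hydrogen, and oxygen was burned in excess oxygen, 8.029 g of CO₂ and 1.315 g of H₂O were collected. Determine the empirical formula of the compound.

mol C = 8.029 g CO₂ ÷ 44.009 g/mol = 0.18244 mol
mol H = 2 × 1.315 g H₂O ÷ 18.015 g/mol = 0.14599 mol
mass O = 3.506 − (2.1913 + 0.14716) = 1.1676 g → mol O = 1.1676 ÷ 15.999 = 0.072977 mol
Divide by the smallest (0.072977 mol): C 2.500, H 2.000, O 1.000
Multiplying each by 2 gives whole numbers: C 5.00, H 4.00, O 2.00

C5H4O2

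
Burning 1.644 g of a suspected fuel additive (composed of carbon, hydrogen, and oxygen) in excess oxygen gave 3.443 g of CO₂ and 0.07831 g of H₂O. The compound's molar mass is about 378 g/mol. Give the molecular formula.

C18H2O10

mol C = 3.443 g CO₂ ÷ 44.009 g/mol = 0.078234 mol
mol H = 2 × 0.07831 g H₂O ÷ 18.015 g/mol = 0.0086939 mol
mass O = 1.644 − (0.93967 + 0.0087634) = 0.69557 g → mol O = 0.69557 ÷ 15.999 = 0.043476 mol
Divide by the smallest (0.0086939 mol): C 8.999, H 1.000, O 5.001
Empirical formula: C9HO5
Empirical-formula mass = 189.10 g/mol; 378 ÷ 189.10 ≈ 2, so the molecular formula is C18H2O10.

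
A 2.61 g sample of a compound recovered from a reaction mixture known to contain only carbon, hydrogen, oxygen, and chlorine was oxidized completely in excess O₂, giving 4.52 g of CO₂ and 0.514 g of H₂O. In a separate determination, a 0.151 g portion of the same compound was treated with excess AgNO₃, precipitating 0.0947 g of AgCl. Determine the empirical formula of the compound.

C9H5ClO5

mol C = 4.52 g CO₂ ÷ 44.009 g/mol = 0.1027 mol
mol H = 2 × 0.514 g H₂O ÷ 18.015 g/mol = 0.05706 mol
From the AgCl data: mol Cl per gram of compound = (0.0947 ÷ 143.318) ÷ 0.151 = 0.004376 mol/g, so in the 2.61 g combustion sample mol Cl = 0.01142 mol
mass O = 2.61 − (1.234 + 0.05752 + 0.4049) = 0.9140 g → mol O = 0.9140 ÷ 15.999 = 0.05713 mol
Divide by the smallest (0.01142 mol): C 8.993, H 4.996, Cl 1.000, O 5.002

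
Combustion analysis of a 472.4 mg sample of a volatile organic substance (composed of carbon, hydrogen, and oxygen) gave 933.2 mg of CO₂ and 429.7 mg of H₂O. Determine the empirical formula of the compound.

mol C = 0.9332 g CO₂ ÷ 44.009 g/mol = 0.021205 mol
mol H = 2 × 0.4297 g H₂O ÷ 18.015 g/mol = 0.047705 mol
mass O = 0.4724 − (0.25469 + 0.048086) = 0.16962 g → mol O = 0.16962 ÷ 15.999 = 0.010602 mol
Divide by the smallest (0.010602 mol): C 2.000, H 4.500, O 1.000
Multiplying each by 2 gives whole numbers: C 4.00, H 9.00, O 2.00

C4H9O2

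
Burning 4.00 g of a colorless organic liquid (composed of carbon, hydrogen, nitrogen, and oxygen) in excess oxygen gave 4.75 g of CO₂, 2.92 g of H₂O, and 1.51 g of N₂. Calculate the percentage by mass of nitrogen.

37.8%

mol C = 4.75 g CO₂ ÷ 44.009 g/mol = 0.1079 mol
mol H = 2 × 2.92 g H₂O ÷ 18.015 g/mol = 0.3242 mol
mol N = 2 × 1.51 g N₂ ÷ 28.014 g/mol = 0.1078 mol
mass O = 4.00 − (1.296 + 0.3268 + 1.510) = 0.8669 g → mol O = 0.8669 ÷ 15.999 = 0.05418 mol
mass % N = 1.510 g ÷ 4.00 g × 100%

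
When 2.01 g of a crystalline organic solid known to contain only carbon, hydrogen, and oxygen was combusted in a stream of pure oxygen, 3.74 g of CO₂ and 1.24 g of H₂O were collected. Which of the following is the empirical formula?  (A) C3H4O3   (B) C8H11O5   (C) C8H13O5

(C) C8H13O5

mol C = 3.74 g CO₂ ÷ 44.009 g/mol = 0.08498 mol
mol H = 2 × 1.24 g H₂O ÷ 18.015 g/mol = 0.1377 mol
mass O = 2.01 − (1.021 + 0.1388) = 0.8505 g → mol O = 0.8505 ÷ 15.999 = 0.05316 mol
Divide by the smallest (0.05316 mol): C 1.599, H 2.590, O 1.000
Multiplying each by 5 gives whole numbers: C 7.99, H 12.95, O 5.00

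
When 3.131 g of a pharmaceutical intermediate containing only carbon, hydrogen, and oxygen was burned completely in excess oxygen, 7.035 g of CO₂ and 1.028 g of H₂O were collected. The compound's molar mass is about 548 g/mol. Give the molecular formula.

C28H20O12

mol C = 7.035 g CO₂ ÷ 44.009 g/mol = 0.15985 mol
mol H = 2 × 1.028 g H₂O ÷ 18.015 g/mol = 0.11413 mol
mass O = 3.131 − (1.9200 + 0.11504) = 1.0960 g → mol O = 1.0960 ÷ 15.999 = 0.068502 mol
Divide by the smallest (0.068502 mol): C 2.334, H 1.666, O 1.000
Multiplying each by 3 gives whole numbers: C 7.00, H 5.00, O 3.00
Empirical formula: C7H5O3
Empirical-formula mass = 137.11 g/mol; 548 ÷ 137.11 ≈ 4, so the molecular formula is C28H20O12.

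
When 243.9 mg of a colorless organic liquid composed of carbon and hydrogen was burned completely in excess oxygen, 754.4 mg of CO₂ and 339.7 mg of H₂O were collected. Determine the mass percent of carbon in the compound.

84.42%

mol C = 0.7544 g CO₂ ÷ 44.009 g/mol = 0.017142 mol
mol H = 2 × 0.3397 g H₂O ÷ 18.015 g/mol = 0.037713 mol
mass % C = 0.20589 g ÷ 0.2439 g × 100%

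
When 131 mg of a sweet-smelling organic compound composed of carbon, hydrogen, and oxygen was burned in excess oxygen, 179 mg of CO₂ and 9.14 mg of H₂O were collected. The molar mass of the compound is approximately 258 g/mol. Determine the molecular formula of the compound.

C8H2O10

mol C = 0.179 g CO₂ ÷ 44.009 g/mol = 0.004067 mol
mol H = 2 × 0.00914 g H₂O ÷ 18.015 g/mol = 0.001015 mol
mass O = 0.131 − (0.04885 + 0.001023) = 0.08112 g → mol O = 0.08112 ÷ 15.999 = 0.005071 mol
Divide by the smallest (0.001015 mol): C 4.008, H 1.000, O 4.997
Empirical formula: C4HO5
Empirical-formula mass = 129.05 g/mol; 258 ÷ 129.05 ≈ 2, so the molecular formula is C8H2O10.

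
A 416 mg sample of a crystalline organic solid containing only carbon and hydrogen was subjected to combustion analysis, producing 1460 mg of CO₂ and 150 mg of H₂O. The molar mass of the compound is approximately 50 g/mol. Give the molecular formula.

mol C = 1.46 g CO₂ ÷ 44.009 g/mol = 0.03318 mol
mol H = 2 × 0.150 g H₂O ÷ 18.015 g/mol = 0.01665 mol
Divide by the smallest (0.01665 mol): C 1.992, H 1.000
Empirical formula: C2H
Empirical-formula mass = 25.03 g/mol; 50 ÷ 25.03 ≈ 2, so the molecular formula is C4H2.

C4H2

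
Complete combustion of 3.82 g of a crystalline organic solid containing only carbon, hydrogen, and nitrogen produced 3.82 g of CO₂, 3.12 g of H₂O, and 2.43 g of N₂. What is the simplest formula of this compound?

CH4N2

mol C = 3.82 g CO₂ ÷ 44.009 g/mol = 0.08680 mol
mol H = 2 × 3.12 g H₂O ÷ 18.015 g/mol = 0.3464 mol
mol N = 2 × 2.43 g N₂ ÷ 28.014 g/mol = 0.1735 mol
Divide by the smallest (0.08680 mol): C 1.000, H 3.991, N 1.999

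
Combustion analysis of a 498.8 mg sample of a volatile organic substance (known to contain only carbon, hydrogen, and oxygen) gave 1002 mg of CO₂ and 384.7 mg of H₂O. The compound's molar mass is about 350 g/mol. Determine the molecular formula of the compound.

C16H30O8

mol C = 1.002 g CO₂ ÷ 44.009 g/mol = 0.022768 mol
mol H = 2 × 0.3847 g H₂O ÷ 18.015 g/mol = 0.042709 mol
mass O = 0.4988 − (0.27347 + 0.043051) = 0.18228 g → mol O = 0.18228 ÷ 15.999 = 0.011393 mol
Divide by the smallest (0.011393 mol): C 1.998, H 3.749, O 1.000
Multiplying each by 4 gives whole numbers: C 7.99, H 14.99, O 4.00
Empirical formula: C8H15O4
Empirical-formula mass = 175.20 g/mol; 350 ÷ 175.20 ≈ 2, so the molecular formula is C16H30O8.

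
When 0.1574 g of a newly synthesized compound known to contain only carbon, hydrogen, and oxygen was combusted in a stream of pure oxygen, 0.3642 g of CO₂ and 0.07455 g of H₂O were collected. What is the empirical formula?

C8H8O3

mol C = 0.3642 g CO₂ ÷ 44.009 g/mol = 0.0082756 mol
mol H = 2 × 0.07455 g H₂O ÷ 18.015 g/mol = 0.0082764 mol
mass O = 0.1574 − (0.099398 + 0.0083426) = 0.049659 g → mol O = 0.049659 ÷ 15.999 = 0.0031039 mol
Divide by the smallest (0.0031039 mol): C 2.666, H 2.666, O 1.000
Multiplying each by 3 gives whole numbers: C 8.00, H 8.00, O 3.00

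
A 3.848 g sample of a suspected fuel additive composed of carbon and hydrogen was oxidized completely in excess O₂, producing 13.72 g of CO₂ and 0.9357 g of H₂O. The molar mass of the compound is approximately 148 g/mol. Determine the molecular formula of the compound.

C12H4

mol C = 13.72 g CO₂ ÷ 44.009 g/mol = 0.31175 mol
mol H = 2 × 0.9357 g H₂O ÷ 18.015 g/mol = 0.10388 mol
Divide by the smallest (0.10388 mol): C 3.001, H 1.000
Empirical formula: C3H
Empirical-formula mass = 37.04 g/mol; 148 ÷ 37.04 ≈ 4, so the molecular formula is C12H4.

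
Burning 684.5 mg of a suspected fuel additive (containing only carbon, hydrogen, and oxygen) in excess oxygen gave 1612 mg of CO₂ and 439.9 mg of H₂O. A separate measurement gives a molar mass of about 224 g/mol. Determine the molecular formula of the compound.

C12H16O4

mol C = 1.612 g CO₂ ÷ 44.009 g/mol = 0.036629 mol
mol H = 2 × 0.4399 g H₂O ÷ 18.015 g/mol = 0.048837 mol
mass O = 0.6845 − (0.43995 + 0.049228) = 0.19532 g → mol O = 0.19532 ÷ 15.999 = 0.012208 mol
Divide by the smallest (0.012208 mol): C 3.000, H 4.000, O 1.000
Empirical formula: C3H4O
Empirical-formula mass = 56.06 g/mol; 224 ÷ 56.06 ≈ 4, so the molecular formula is C12H16O4.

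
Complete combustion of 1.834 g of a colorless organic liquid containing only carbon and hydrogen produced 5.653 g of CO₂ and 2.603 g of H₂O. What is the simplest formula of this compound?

C4H9

mol C = 5.653 g CO₂ ÷ 44.009 g/mol = 0.12845 mol
mol H = 2 × 2.603 g H₂O ÷ 18.015 g/mol = 0.28898 mol
Divide by the smallest (0.12845 mol): C 1.000, H 2.250
Multiplying each by 4 gives whole numbers: C 4.00, H 9.00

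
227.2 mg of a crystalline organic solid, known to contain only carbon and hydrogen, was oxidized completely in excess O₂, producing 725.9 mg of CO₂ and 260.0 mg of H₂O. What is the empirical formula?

C4H7

mol C = 0.7259 g CO₂ ÷ 44.009 g/mol = 0.016494 mol
mol H = 2 × 0.2600 g H₂O ÷ 18.015 g/mol = 0.028865 mol
Divide by the smallest (0.016494 mol): C 1.000, H 1.750
Multiplying each by 4 gives whole numbers: C 4.00, H 7.00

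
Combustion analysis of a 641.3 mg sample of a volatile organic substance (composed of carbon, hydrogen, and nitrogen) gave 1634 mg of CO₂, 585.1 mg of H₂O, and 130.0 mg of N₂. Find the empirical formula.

C4H7N

mol C = 1.634 g CO₂ ÷ 44.009 g/mol = 0.037129 mol
mol H = 2 × 0.5851 g H₂O ÷ 18.015 g/mol = 0.064957 mol
mol N = 2 × 0.1300 g N₂ ÷ 28.014 g/mol = 0.0092811 mol
Divide by the smallest (0.0092811 mol): C 4.000, H 6.999, N 1.000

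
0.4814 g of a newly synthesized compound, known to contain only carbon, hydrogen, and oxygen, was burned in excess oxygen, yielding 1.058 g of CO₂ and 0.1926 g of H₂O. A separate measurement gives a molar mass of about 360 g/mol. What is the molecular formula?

mol C = 1.058 g CO₂ ÷ 44.009 g/mol = 0.024041 mol
mol H = 2 × 0.1926 g H₂O ÷ 18.015 g/mol = 0.021382 mol
mass O = 0.4814 − (0.28875 + 0.021553) = 0.17110 g → mol O = 0.17110 ÷ 15.999 = 0.010694 mol
Divide by the smallest (0.010694 mol): C 2.248, H 1.999, O 1.000
Multiplying each by 4 gives whole numbers: C 8.99, H 8.00, O 4.00
Empirical formula: C9H8O4
Empirical-formula mass = 180.16 g/mol; 360 ÷ 180.16 ≈ 2, so the molecular formula is C18H16O8.

C18H16O8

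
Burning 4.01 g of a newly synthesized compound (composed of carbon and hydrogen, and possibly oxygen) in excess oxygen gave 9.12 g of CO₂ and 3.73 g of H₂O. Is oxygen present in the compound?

mol C = 9.12 g CO₂ ÷ 44.009 g/mol = 0.2072 mol
mol H = 2 × 3.73 g H₂O ÷ 18.015 g/mol = 0.4141 mol
C and H account for only 2.906 g of the 4.01 g sample; the remaining 1.104 g must be oxygen.

yes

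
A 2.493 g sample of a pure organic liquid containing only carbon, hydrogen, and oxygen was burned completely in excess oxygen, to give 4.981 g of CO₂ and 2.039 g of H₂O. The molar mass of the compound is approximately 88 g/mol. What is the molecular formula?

C4H8O2

mol C = 4.981 g CO₂ ÷ 44.009 g/mol = 0.11318 mol
mol H = 2 × 2.039 g H₂O ÷ 18.015 g/mol = 0.22637 mol
mass O = 2.493 − (1.3594 + 0.22818) = 0.90540 g → mol O = 0.90540 ÷ 15.999 = 0.056591 mol
Divide by the smallest (0.056591 mol): C 2.000, H 4.000, O 1.000
Empirical formula: C2H4O
Empirical-formula mass = 44.05 g/mol; 88 ÷ 44.05 ≈ 2, so the molecular formula is C4H8O2.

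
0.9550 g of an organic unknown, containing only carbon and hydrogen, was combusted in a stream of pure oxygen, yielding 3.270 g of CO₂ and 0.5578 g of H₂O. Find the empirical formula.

mol C = 3.270 g CO₂ ÷ 44.009 g/mol = 0.074303 mol
mol H = 2 × 0.5578 g H₂O ÷ 18.015 g/mol = 0.061926 mol
Divide by the smallest (0.061926 mol): C 1.200, H 1.000
Multiplying each by 5 gives whole numbers: C 6.00, H 5.00

C6H5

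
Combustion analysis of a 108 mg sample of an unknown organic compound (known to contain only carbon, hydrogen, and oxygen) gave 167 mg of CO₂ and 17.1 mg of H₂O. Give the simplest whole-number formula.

C2HO2

mol C = 0.167 g CO₂ ÷ 44.009 g/mol = 0.003795 mol
mol H = 2 × 0.0171 g H₂O ÷ 18.015 g/mol = 0.001898 mol
mass O = 0.108 − (0.04558 + 0.001914) = 0.06051 g → mol O = 0.06051 ÷ 15.999 = 0.003782 mol
Divide by the smallest (0.001898 mol): C 1.999, H 1.000, O 1.992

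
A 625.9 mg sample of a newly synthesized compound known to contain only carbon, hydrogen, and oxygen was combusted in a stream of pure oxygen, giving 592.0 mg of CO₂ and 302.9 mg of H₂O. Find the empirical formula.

C2H5O4

mol C = 0.5920 g CO₂ ÷ 44.009 g/mol = 0.013452 mol
mol H = 2 × 0.3029 g H₂O ÷ 18.015 g/mol = 0.033628 mol
mass O = 0.6259 − (0.16157 + 0.033897) = 0.43043 g → mol O = 0.43043 ÷ 15.999 = 0.026904 mol
Divide by the smallest (0.013452 mol): C 1.000, H 2.500, O 2.000
Multiplying each by 2 gives whole numbers: C 2.00, H 5.00, O 4.00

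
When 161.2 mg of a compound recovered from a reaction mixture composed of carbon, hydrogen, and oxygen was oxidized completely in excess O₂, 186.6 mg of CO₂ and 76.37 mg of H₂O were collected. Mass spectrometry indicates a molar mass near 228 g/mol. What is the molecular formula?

mol C = 0.1866 g CO₂ ÷ 44.009 g/mol = 0.0042400 mol
mol H = 2 × 0.07637 g H₂O ÷ 18.015 g/mol = 0.0084785 mol
mass O = 0.1612 − (0.050927 + 0.0085463) = 0.10173 g → mol O = 0.10173 ÷ 15.999 = 0.0063583 mol
Divide by the smallest (0.0042400 mol): C 1.000, H 2.000, O 1.500
Multiplying each by 2 gives whole numbers: C 2.00, H 4.00, O 3.00
Empirical formula: C2H4O3
Empirical-formula mass = 76.05 g/mol; 228 ÷ 76.05 ≈ 3, so the molecular formula is C6H12O9.

C6H12O9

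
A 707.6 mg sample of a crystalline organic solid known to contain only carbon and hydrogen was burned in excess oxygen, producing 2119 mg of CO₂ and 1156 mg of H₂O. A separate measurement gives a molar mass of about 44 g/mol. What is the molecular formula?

C3H8

mol C = 2.119 g CO₂ ÷ 44.009 g/mol = 0.048149 mol
mol H = 2 × 1.156 g H₂O ÷ 18.015 g/mol = 0.12834 mol
Divide by the smallest (0.048149 mol): C 1.000, H 2.665
Multiplying each by 3 gives whole numbers: C 3.00, H 8.00
Empirical formula: C3H8
Empirical-formula mass = 44.10 g/mol; 44 ÷ 44.10 ≈ 1, so the molecular formula is C3H8.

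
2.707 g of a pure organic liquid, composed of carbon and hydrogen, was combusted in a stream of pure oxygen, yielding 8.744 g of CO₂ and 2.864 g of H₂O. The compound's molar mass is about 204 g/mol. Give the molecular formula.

mol C = 8.744 g CO₂ ÷ 44.009 g/mol = 0.19869 mol
mol H = 2 × 2.864 g H₂O ÷ 18.015 g/mol = 0.31796 mol
Divide by the smallest (0.19869 mol): C 1.000, H 1.600
Multiplying each by 5 gives whole numbers: C 5.00, H 8.00
Empirical formula: C5H8
Empirical-formula mass = 68.12 g/mol; 204 ÷ 68.12 ≈ 3, so the molecular formula is C15H24.

C15H24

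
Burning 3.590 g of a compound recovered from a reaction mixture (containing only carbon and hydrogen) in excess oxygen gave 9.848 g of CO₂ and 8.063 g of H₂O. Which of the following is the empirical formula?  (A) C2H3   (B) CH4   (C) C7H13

mol C = 9.848 g CO₂ ÷ 44.009 g/mol = 0.22377 mol
mol H = 2 × 8.063 g H₂O ÷ 18.015 g/mol = 0.89514 mol
Divide by the smallest (0.22377 mol): C 1.000, H 4.000

(B) CH4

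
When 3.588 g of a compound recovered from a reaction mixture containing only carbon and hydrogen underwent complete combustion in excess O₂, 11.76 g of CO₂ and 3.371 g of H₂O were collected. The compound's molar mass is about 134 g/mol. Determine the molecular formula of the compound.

mol C = 11.76 g CO₂ ÷ 44.009 g/mol = 0.26722 mol
mol H = 2 × 3.371 g H₂O ÷ 18.015 g/mol = 0.37424 mol
Divide by the smallest (0.26722 mol): C 1.000, H 1.401
Multiplying each by 5 gives whole numbers: C 5.00, H 7.00
Empirical formula: C5H7
Empirical-formula mass = 67.11 g/mol; 134 ÷ 67.11 ≈ 2, so the molecular formula is C10H14.

C10H14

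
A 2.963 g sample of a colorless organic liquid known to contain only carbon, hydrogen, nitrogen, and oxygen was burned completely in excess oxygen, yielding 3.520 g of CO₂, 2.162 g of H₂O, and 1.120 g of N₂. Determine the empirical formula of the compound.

C2H6N2O

mol C = 3.520 g CO₂ ÷ 44.009 g/mol = 0.079984 mol
mol H = 2 × 2.162 g H₂O ÷ 18.015 g/mol = 0.24002 mol
mol N = 2 × 1.120 g N₂ ÷ 28.014 g/mol = 0.079960 mol
mass O = 2.963 − (0.96068 + 0.24194 + 1.1200) = 0.64037 g → mol O = 0.64037 ÷ 15.999 = 0.040026 mol
Divide by the smallest (0.040026 mol): C 1.998, H 5.997, N 1.998, O 1.000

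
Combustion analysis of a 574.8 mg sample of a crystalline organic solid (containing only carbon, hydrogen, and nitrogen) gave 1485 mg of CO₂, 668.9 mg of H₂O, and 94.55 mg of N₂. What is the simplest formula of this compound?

mol C = 1.485 g CO₂ ÷ 44.009 g/mol = 0.033743 mol
mol H = 2 × 0.6689 g H₂O ÷ 18.015 g/mol = 0.074260 mol
mol N = 2 × 0.09455 g N₂ ÷ 28.014 g/mol = 0.0067502 mol
Divide by the smallest (0.0067502 mol): C 4.999, H 11.001, N 1.000

C5H11N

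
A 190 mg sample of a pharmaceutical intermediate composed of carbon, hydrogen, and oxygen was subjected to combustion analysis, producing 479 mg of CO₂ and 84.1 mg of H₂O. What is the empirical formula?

C7H6O2

mol C = 0.479 g CO₂ ÷ 44.009 g/mol = 0.01088 mol
mol H = 2 × 0.0841 g H₂O ÷ 18.015 g/mol = 0.009337 mol
mass O = 0.190 − (0.1307 + 0.009411) = 0.04986 g → mol O = 0.04986 ÷ 15.999 = 0.003116 mol
Divide by the smallest (0.003116 mol): C 3.493, H 2.996, O 1.000
Multiplying each by 2 gives whole numbers: C 6.99, H 5.99, O 2.00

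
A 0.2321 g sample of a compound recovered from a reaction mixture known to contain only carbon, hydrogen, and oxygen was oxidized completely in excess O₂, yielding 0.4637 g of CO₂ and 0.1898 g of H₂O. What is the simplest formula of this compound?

mol C = 0.4637 g CO₂ ÷ 44.009 g/mol = 0.010536 mol
mol H = 2 × 0.1898 g H₂O ÷ 18.015 g/mol = 0.021071 mol
mass O = 0.2321 − (0.12655 + 0.021240) = 0.084306 g → mol O = 0.084306 ÷ 15.999 = 0.0052695 mol
Divide by the smallest (0.0052695 mol): C 2.000, H 3.999, O 1.000

C2H4O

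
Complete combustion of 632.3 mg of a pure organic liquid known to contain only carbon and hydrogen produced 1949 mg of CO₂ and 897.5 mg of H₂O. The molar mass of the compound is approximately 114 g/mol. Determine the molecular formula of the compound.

C8H18

mol C = 1.949 g CO₂ ÷ 44.009 g/mol = 0.044286 mol
mol H = 2 × 0.8975 g H₂O ÷ 18.015 g/mol = 0.099639 mol
Divide by the smallest (0.044286 mol): C 1.000, H 2.250
Multiplying each by 4 gives whole numbers: C 4.00, H 9.00
Empirical formula: C4H9
Empirical-formula mass = 57.12 g/mol; 114 ÷ 57.12 ≈ 2, so the molecular formula is C8H18.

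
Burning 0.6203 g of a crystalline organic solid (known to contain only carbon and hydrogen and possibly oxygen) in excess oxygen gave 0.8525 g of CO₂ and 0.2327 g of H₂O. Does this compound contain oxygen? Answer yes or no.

yes

mol C = 0.8525 g CO₂ ÷ 44.009 g/mol = 0.019371 mol
mol H = 2 × 0.2327 g H₂O ÷ 18.015 g/mol = 0.025834 mol
C and H account for only 0.25871 g of the 0.6203 g sample; the remaining 0.36159 g must be oxygen.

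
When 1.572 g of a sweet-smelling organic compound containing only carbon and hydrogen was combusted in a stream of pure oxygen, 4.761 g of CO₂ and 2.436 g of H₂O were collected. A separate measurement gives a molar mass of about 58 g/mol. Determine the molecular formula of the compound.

mol C = 4.761 g CO₂ ÷ 44.009 g/mol = 0.10818 mol
mol H = 2 × 2.436 g H₂O ÷ 18.015 g/mol = 0.27044 mol
Divide by the smallest (0.10818 mol): C 1.000, H 2.500
Multiplying each by 2 gives whole numbers: C 2.00, H 5.00
Empirical formula: C2H5
Empirical-formula mass = 29.06 g/mol; 58 ÷ 29.06 ≈ 2, so the molecular formula is C4H10.

C4H10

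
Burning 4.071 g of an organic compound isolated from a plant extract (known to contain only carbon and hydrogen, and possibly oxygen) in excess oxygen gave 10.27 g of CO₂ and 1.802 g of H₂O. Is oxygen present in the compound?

yes

mol C = 10.27 g CO₂ ÷ 44.009 g/mol = 0.23336 mol
mol H = 2 × 1.802 g H₂O ÷ 18.015 g/mol = 0.20006 mol
C and H account for only 3.0046 g of the 4.071 g sample; the remaining 1.0664 g must be oxygen.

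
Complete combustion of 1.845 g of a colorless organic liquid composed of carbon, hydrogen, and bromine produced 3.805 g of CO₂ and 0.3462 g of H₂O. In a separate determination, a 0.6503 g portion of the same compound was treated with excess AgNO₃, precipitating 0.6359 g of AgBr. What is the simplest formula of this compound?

mol C = 3.805 g CO₂ ÷ 44.009 g/mol = 0.086460 mol
mol H = 2 × 0.3462 g H₂O ÷ 18.015 g/mol = 0.038435 mol
From the AgBr data: mol Br per gram of compound = (0.6359 ÷ 187.772) ÷ 0.6503 = 0.0052077 mol/g, so in the 1.845 g combustion sample mol Br = 0.0096082 mol
Divide by the smallest (0.0096082 mol): C 8.999, H 4.000, Br 1.000

C9H4Br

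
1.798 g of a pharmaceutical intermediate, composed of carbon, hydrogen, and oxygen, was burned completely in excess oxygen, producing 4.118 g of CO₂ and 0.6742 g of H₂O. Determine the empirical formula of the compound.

mol C = 4.118 g CO₂ ÷ 44.009 g/mol = 0.093572 mol
mol H = 2 × 0.6742 g H₂O ÷ 18.015 g/mol = 0.074849 mol
mass O = 1.798 − (1.1239 + 0.075448) = 0.59866 g → mol O = 0.59866 ÷ 15.999 = 0.037419 mol
Divide by the smallest (0.037419 mol): C 2.501, H 2.000, O 1.000
Multiplying each by 2 gives whole numbers: C 5.00, H 4.00, O 2.00

C5H4O2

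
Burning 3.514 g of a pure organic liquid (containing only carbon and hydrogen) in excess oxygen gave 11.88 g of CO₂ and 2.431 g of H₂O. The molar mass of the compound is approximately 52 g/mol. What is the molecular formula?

C4H4

mol C = 11.88 g CO₂ ÷ 44.009 g/mol = 0.26994 mol
mol H = 2 × 2.431 g H₂O ÷ 18.015 g/mol = 0.26989 mol
Divide by the smallest (0.26989 mol): C 1.000, H 1.000
Empirical formula: CH
Empirical-formula mass = 13.02 g/mol; 52 ÷ 13.02 ≈ 4, so the molecular formula is C4H4.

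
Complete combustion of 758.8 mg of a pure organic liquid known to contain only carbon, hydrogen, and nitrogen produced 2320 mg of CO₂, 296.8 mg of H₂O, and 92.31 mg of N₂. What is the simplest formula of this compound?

mol C = 2.320 g CO₂ ÷ 44.009 g/mol = 0.052716 mol
mol H = 2 × 0.2968 g H₂O ÷ 18.015 g/mol = 0.032950 mol
mol N = 2 × 0.09231 g N₂ ÷ 28.014 g/mol = 0.0065903 mol
Divide by the smallest (0.0065903 mol): C 7.999, H 5.000, N 1.000

C8H5N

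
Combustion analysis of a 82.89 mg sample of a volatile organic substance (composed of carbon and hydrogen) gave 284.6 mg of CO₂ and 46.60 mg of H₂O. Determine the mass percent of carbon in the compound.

93.71%

mol C = 0.2846 g CO₂ ÷ 44.009 g/mol = 0.0064669 mol
mol H = 2 × 0.04660 g H₂O ÷ 18.015 g/mol = 0.0051735 mol
mass % C = 0.077673 g ÷ 0.08289 g × 100%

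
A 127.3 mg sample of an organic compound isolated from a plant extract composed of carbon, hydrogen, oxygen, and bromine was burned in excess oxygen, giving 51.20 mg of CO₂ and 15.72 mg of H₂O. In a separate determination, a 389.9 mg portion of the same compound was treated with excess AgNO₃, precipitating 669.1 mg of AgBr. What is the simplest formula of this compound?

C2H3Br2O2

mol C = 0.05120 g CO₂ ÷ 44.009 g/mol = 0.0011634 mol
mol H = 2 × 0.01572 g H₂O ÷ 18.015 g/mol = 0.0017452 mol
From the AgBr data: mol Br per gram of compound = (0.6691 ÷ 187.772) ÷ 0.3899 = 0.0091392 mol/g, so in the 0.1273 g combustion sample mol Br = 0.0011634 mol
mass O = 0.1273 − (0.013974 + 0.0017592 + 0.092962) = 0.018606 g → mol O = 0.018606 ÷ 15.999 = 0.0011629 mol
Divide by the smallest (0.0011629 mol): C 1.000, H 1.501, Br 1.000, O 1.000
Multiplying each by 2 gives whole numbers: C 2.00, H 3.00, Br 2.00, O 2.00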